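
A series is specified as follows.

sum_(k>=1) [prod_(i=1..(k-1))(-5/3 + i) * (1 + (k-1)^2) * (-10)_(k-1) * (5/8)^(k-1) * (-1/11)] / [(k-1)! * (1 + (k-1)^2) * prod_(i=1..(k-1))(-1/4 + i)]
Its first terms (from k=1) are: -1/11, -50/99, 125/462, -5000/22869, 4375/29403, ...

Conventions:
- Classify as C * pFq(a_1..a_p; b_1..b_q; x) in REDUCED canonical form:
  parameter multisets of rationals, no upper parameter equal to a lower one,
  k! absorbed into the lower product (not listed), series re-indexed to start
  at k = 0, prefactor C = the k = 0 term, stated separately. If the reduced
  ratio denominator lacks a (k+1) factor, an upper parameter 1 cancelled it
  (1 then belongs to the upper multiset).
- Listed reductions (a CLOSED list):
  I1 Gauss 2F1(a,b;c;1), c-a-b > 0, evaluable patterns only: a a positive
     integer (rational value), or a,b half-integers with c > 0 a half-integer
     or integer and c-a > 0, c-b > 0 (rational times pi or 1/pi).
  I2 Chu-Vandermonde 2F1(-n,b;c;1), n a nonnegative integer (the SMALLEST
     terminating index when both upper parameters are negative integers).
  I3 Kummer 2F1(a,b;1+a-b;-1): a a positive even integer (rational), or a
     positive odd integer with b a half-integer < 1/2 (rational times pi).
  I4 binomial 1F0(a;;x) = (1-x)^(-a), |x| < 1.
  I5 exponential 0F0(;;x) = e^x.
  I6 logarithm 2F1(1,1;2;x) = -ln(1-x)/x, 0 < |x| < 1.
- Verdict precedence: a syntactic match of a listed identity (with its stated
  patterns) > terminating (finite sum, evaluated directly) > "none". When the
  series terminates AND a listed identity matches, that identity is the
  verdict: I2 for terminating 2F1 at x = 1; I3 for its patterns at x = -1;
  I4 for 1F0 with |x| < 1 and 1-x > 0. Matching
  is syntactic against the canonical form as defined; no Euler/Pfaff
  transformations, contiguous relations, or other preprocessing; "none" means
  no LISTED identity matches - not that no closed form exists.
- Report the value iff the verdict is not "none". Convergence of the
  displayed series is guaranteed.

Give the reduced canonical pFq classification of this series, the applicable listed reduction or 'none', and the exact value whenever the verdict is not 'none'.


The series (x = 5/8) is 2F1: upper {-10, -2/3}, lower {3/4}, prefactor -1/11. Verdict: terminating - no listed pattern fits, but -10 in the upper list cuts the series at k = 10; direct evaluation. Value: -444547044913073/987862756381578.

Key observation: with t_0 = -1/11, the factor k^2 + 1 cancels (top and bottom), leaving prefactor -1/11.
Step ratio: r(k) = (5/8) * (k-10) (k-2/3) / [(k+3/4) (k+1)] ; factor over Q: parameters, x = (5/8), and C = -1/11.


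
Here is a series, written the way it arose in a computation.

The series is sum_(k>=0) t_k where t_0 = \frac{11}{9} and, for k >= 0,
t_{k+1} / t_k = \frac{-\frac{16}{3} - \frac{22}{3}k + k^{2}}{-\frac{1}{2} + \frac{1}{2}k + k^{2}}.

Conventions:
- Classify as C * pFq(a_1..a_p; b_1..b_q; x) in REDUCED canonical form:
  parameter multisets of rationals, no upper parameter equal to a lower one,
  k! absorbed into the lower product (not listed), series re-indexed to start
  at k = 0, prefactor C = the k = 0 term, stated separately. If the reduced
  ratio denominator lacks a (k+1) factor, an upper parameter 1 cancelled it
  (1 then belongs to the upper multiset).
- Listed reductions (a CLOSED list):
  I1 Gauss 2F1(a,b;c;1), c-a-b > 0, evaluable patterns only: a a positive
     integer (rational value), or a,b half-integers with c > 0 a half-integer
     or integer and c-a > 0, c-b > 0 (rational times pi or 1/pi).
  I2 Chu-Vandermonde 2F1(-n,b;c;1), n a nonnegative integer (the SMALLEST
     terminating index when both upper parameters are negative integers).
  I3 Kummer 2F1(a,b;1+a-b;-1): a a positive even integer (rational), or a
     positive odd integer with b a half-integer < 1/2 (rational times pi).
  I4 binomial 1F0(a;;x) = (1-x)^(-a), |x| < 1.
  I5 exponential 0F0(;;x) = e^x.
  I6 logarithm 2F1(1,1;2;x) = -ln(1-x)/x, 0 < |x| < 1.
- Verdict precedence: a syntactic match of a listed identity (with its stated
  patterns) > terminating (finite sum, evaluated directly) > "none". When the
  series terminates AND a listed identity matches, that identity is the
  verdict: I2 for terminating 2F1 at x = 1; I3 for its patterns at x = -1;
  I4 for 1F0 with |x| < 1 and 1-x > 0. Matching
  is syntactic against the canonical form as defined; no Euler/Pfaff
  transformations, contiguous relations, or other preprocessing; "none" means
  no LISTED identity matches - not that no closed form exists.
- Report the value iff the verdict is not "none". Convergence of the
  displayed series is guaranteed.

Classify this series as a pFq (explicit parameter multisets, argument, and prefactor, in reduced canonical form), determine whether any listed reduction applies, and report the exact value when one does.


Classification (C = \frac{11}{9}): 2F1 with upper {-8, \frac{2}{3}}, lower {-\frac{1}{2}}, argument x = 1. Verdict: Vandermonde's identity (I2) matches (terminating 2F1 at x = 1 with n = 8, b = 2/3, c = -\frac{1}{2}). Value: -\frac{4365515}{20726199}.

Structural cue: from the first term \frac{11}{9}: roots of the ratio polynomials (prefactor 11/9) are the negated parameters.
Consecutive-term ratio: r(k) = 1 * (k-8) (k+\frac{2}{3}) / [(k-\frac{1}{2}) (k+1)] ; factor over Q: parameters, x = 1, and C = \frac{11}{9}.


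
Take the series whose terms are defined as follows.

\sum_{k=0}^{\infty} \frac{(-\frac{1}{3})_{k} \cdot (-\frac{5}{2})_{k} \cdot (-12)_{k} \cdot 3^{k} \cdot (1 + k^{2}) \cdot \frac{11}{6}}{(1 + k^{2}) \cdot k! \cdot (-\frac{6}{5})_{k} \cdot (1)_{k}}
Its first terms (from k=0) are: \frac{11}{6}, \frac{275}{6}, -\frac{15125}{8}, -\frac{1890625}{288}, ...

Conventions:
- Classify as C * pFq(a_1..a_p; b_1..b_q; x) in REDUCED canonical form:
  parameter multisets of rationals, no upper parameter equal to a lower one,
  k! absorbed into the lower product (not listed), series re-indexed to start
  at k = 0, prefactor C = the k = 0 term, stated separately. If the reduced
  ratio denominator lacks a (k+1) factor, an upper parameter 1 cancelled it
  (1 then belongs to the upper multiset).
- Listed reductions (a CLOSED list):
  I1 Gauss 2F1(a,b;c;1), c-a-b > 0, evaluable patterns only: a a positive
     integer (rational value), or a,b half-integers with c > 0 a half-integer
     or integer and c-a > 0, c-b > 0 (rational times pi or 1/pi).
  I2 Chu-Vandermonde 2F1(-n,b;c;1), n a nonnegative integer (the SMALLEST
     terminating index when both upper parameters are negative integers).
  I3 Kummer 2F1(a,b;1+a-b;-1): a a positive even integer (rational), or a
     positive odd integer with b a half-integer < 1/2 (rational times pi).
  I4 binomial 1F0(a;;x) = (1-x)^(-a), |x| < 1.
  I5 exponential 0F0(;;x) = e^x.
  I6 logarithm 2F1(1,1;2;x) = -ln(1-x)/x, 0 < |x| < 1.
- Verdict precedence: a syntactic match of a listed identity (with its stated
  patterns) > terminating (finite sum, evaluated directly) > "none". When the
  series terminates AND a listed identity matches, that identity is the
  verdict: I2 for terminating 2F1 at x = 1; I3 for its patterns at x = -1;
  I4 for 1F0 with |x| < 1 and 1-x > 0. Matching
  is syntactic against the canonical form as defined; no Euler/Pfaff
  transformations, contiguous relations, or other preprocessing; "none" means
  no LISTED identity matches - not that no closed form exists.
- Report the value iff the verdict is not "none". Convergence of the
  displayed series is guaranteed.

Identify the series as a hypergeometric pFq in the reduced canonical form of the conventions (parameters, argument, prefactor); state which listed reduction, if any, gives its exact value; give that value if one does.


Structural cue: t_0 = \frac{11}{6} here, and the denominator's factorial ratio (prefactor 11/6) is a lower Pochhammer.
Consecutive-term ratio: r(k) = 3 * (k-12) (k-\frac{5}{2}) (k-\frac{1}{3}) / [(k-\frac{6}{5}) (k+1) (k+1)] - rational; roots negated = parameters, x = 3, C = \frac{11}{6}.

x = 3 here; the reduced form reads 3F2, upper {-12, -\frac{5}{2}, -\frac{1}{3}}, lower {-\frac{6}{5}, 1}, C = \frac{11}{6}. Verdict: terminating at k = 12: the factor (-12)_k kills every later term; summing the 13 survivors is exact. Sum: -\frac{7057543845782089}{1289897312256}.


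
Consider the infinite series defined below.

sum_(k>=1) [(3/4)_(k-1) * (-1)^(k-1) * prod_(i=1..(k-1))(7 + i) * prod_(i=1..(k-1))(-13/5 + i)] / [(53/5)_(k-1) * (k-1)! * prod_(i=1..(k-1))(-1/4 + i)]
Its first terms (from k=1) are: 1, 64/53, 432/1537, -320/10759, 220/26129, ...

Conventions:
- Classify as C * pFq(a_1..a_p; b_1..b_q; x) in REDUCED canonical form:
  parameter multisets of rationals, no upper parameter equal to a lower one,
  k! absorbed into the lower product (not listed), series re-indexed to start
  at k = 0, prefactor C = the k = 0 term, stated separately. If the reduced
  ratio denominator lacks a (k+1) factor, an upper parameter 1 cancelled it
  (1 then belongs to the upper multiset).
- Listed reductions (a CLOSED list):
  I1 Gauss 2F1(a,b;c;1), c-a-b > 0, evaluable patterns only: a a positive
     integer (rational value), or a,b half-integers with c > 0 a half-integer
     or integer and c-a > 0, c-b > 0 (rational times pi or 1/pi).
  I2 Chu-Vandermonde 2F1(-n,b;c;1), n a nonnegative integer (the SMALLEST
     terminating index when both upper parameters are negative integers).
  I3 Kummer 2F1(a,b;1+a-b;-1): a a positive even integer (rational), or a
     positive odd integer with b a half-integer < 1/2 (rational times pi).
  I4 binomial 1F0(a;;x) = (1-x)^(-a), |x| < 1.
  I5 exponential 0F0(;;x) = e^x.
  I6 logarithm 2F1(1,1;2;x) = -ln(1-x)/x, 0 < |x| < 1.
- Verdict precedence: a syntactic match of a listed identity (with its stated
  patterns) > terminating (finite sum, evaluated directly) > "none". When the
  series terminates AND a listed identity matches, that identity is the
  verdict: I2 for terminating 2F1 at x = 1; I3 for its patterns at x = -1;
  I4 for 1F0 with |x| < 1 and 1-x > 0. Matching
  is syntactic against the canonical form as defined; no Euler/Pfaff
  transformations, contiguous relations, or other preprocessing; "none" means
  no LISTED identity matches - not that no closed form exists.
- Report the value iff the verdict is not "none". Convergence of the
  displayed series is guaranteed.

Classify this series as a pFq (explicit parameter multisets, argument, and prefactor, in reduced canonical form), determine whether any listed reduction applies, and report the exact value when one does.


Canonical form: C = 1 times 2F1 with upper {-8/5, 8}, lower {53/5}, x = -1. Verdict: the Kummer evaluation I3 matches (x = -1; c = 53/5 equals 1+a-b for upper {-8/5, 8}: listed pattern). Value: 53922/21875.

First insight: with t_0 = 1, the running product (C = 1) telescopes to a rising factorial.
Ratio: r(k) = (-1) * (k-8/5) (k+8) / [(k+53/5) (k+1)] ; factor over Q: parameters, x = (-1), and C = 1.


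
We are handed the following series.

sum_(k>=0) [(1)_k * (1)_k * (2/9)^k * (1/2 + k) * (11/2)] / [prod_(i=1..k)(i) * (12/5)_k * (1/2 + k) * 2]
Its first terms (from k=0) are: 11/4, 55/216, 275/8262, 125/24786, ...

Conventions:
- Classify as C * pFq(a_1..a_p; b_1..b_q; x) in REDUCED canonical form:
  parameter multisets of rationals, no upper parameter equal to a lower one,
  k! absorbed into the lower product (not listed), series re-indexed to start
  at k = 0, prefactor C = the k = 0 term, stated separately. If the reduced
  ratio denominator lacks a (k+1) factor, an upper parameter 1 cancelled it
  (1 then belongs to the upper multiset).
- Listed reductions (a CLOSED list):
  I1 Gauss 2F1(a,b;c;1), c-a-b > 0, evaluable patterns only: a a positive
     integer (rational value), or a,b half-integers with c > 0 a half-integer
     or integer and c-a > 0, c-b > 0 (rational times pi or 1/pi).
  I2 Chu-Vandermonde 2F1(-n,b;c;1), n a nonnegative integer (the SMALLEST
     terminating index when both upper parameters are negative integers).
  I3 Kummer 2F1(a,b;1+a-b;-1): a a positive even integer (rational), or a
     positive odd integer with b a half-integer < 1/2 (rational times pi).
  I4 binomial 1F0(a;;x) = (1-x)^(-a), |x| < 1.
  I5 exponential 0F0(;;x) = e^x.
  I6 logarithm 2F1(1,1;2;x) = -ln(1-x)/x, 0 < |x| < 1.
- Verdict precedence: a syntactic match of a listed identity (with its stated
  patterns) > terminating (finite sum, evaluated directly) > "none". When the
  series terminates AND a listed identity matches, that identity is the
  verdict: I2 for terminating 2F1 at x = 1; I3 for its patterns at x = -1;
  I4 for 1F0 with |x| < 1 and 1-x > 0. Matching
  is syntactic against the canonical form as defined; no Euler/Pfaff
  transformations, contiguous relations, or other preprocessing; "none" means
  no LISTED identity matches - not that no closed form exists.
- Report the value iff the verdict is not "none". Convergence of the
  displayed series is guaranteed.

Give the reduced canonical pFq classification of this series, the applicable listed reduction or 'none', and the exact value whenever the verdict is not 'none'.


Canonical form: C = 11/4 times 2F1 with upper {1, 1}, lower {12/5}, x = 2/9. Verdict: none. Every listed pattern misses the 2F1 form at 2/9, upper {1, 1}.

Key step: t_0 = 11/4 here, and the product of the first k integers (C = 11/4) is k!.
Term ratio: r(k) = (2/9) * (k+1) (k+1) / [(k+12/5) (k+1)] - rational in k, leading ratio (2/9); with t_0 = 11/4, classification follows.


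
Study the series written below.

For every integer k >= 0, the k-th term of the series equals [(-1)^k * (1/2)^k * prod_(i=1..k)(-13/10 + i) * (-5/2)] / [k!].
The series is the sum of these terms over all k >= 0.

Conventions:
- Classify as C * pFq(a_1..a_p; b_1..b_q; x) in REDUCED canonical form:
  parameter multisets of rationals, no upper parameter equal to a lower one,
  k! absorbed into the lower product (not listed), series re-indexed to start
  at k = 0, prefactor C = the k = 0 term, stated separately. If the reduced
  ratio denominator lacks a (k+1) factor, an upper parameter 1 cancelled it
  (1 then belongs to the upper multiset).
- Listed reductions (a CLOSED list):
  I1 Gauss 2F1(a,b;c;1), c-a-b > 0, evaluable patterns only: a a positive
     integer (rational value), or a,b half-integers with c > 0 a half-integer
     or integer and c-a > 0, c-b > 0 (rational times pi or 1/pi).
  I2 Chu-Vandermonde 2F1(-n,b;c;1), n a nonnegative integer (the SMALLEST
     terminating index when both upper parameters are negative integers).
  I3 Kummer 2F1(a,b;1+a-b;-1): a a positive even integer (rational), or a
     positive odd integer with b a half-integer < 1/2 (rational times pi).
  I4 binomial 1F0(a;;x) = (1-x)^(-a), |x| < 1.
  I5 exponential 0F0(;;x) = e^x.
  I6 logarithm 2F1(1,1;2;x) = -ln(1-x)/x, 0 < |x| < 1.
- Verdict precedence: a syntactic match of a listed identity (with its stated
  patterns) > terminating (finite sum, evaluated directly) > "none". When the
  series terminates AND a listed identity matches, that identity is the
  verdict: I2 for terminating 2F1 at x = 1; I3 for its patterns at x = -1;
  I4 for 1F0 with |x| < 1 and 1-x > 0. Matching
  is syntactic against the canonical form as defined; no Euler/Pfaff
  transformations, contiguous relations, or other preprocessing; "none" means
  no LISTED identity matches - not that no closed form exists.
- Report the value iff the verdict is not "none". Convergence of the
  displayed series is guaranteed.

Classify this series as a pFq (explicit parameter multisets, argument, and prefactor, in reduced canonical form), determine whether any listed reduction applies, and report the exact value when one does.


This is -5/2 * 1F0(-3/10; -; -1/2) in reduced canonical form. Verdict (x = -1/2): the binomial series (I4) applies (the 1F0 binomial series: exponent 3/10, x = -1/2). Its exact value is (-5/2) * (3/2)^(3/10).

The tell: with t_0 = -5/2, the running product (C = -5/2) telescopes to a rising factorial.
Step ratio: r(k) = (-1/2) * (k-3/10) / [(k+1)] - rational; roots negated = parameters, x = (-1/2), C = -5/2.


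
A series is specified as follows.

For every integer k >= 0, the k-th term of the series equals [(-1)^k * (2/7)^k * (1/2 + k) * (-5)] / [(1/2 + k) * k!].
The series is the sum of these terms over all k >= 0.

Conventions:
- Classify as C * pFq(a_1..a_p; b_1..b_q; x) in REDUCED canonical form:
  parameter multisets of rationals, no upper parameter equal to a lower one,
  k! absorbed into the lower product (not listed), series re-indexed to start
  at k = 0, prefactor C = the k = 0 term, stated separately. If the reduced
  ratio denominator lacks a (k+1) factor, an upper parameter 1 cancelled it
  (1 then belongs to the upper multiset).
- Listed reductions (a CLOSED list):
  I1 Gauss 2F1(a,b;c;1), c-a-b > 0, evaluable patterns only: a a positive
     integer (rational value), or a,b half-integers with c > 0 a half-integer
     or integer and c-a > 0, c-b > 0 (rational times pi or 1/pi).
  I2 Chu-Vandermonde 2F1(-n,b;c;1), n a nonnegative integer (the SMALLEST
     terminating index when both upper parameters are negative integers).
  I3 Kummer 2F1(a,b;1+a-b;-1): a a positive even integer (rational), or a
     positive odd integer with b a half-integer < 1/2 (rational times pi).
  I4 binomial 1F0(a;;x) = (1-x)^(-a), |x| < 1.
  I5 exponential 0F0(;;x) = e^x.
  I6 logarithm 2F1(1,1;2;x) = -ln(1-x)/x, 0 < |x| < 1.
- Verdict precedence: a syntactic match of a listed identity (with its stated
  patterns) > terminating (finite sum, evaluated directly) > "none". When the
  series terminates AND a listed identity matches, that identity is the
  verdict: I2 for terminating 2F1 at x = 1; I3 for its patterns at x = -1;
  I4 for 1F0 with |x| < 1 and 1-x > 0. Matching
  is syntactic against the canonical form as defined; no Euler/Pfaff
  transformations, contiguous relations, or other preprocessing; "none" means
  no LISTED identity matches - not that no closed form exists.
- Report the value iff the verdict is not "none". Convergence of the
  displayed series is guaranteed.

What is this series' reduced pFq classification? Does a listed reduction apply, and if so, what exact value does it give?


This is -5 * 0F0(-; -; -2/7) in reduced canonical form. Verdict (x = -2/7): the I5 exponential reduction applies (the 0F0 exponential series at x = -2/7). Exact value: (-5) * e^(-2/7).

Structural cue: from the first term -5: k + 1/2 divides numerator and denominator alike; C = -5, x = -2/7 after cancelling.
Consecutive-term ratio: r(k) = (-2/7) * 1 / [(k+1)] - rational; roots negated = parameters, x = (-2/7), C = -5.


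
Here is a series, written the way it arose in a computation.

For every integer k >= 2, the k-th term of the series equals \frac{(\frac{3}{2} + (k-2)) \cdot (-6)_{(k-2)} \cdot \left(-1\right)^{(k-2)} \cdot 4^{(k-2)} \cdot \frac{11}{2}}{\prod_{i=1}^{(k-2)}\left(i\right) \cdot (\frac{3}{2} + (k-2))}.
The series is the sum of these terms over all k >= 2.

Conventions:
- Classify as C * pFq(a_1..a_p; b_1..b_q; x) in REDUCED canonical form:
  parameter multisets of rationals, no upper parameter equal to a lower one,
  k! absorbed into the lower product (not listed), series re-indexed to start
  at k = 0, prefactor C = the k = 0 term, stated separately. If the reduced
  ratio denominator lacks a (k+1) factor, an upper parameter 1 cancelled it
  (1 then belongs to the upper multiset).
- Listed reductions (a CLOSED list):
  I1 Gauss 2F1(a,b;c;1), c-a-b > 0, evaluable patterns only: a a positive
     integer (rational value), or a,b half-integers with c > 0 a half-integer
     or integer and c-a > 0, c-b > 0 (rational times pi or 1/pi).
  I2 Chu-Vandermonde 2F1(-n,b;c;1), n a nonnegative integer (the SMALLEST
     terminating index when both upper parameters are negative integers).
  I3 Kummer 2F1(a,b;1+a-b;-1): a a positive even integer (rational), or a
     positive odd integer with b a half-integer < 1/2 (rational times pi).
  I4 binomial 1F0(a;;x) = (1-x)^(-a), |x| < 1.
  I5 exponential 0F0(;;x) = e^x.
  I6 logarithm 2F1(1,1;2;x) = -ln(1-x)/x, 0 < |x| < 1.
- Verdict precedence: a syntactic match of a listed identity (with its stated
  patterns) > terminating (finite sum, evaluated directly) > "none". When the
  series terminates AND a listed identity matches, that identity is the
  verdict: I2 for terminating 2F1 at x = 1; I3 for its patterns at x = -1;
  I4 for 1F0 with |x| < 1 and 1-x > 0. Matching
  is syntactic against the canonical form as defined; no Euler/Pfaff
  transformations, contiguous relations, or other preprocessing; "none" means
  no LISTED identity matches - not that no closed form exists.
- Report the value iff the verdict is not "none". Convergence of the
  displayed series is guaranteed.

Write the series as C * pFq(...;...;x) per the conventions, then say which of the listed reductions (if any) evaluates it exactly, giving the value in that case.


Canonical form: C = \frac{11}{2} times 1F0 with upper {-6}, lower {-}, x = -4. Verdict: terminating - upper -6 stops the sum at k = 6; the 7 terms are added exactly. Sum: \frac{171875}{2}.

Key step: x = -4 and striking the common factor k + 3/2 reduces the term (C = 11/2).
Term ratio: r(k) = -4 * (k-6) / [(k+1)] ; factor over Q: parameters, x = -4, and C = \frac{11}{2}.


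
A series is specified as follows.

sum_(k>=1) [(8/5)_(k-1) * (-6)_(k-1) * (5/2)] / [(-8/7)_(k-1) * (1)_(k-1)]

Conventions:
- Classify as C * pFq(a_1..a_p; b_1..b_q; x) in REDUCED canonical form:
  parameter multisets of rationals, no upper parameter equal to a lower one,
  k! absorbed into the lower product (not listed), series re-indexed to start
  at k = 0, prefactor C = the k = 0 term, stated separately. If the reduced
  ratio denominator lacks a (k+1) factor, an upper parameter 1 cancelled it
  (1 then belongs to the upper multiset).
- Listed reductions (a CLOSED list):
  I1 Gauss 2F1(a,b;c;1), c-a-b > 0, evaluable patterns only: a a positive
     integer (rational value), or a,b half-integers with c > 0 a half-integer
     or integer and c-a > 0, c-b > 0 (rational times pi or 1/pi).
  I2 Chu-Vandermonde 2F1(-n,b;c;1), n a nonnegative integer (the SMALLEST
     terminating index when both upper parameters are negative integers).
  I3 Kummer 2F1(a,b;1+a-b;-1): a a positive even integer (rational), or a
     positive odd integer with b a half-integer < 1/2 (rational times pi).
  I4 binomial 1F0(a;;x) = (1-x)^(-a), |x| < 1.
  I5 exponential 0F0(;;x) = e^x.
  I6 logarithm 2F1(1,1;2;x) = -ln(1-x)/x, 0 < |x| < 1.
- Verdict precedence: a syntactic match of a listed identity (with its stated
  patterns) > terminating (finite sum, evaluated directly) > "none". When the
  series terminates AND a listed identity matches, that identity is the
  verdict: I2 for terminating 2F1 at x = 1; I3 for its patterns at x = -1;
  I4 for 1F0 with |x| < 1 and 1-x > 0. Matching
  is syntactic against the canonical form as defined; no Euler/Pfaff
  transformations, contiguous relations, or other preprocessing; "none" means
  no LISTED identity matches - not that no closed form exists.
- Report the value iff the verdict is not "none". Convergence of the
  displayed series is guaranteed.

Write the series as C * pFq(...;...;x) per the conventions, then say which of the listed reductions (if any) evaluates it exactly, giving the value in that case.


Prefactor 5/2, argument 1: 2F1 with upper {-6, 8/5} over lower {-8/7}. Verdict (x = 1): Chu-Vandermonde (I2) applies (terminating 2F1 at x = 1 with n = 6, b = 8/5, c = -8/7). Value: -106018/46875.

Key step: x = 1 and (1)_k (C = 5/2) is k! itself.
Consecutive-term ratio: r(k) = 1 * (k-6) (k+8/5) / [(k-8/7) (k+1)] - rational in k, leading ratio 1; with t_0 = 5/2, classification follows.


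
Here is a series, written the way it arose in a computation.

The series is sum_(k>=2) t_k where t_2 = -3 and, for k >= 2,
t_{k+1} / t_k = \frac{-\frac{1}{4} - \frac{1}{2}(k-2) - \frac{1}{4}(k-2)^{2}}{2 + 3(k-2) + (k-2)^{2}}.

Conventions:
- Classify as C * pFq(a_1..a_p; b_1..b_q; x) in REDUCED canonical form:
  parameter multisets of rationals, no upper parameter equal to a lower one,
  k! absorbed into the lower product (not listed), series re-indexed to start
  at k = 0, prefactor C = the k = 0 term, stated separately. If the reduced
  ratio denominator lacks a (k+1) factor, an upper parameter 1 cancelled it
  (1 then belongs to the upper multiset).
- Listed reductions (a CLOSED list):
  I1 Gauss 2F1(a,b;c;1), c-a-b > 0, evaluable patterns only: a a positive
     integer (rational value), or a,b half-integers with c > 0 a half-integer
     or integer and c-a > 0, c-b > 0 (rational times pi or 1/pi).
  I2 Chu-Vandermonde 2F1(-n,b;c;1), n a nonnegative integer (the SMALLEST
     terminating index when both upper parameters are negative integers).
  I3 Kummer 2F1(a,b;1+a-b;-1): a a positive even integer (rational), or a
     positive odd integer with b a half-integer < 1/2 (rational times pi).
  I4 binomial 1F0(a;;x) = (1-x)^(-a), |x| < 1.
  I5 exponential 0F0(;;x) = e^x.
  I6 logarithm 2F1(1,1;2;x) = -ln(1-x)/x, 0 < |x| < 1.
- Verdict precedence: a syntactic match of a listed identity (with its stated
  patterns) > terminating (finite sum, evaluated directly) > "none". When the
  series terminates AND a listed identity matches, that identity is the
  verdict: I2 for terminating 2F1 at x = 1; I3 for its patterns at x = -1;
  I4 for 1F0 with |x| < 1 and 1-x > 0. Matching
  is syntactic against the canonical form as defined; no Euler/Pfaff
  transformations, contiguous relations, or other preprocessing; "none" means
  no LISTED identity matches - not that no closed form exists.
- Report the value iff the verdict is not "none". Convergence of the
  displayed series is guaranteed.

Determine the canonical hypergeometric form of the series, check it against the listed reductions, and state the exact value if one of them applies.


Canonical form: C = -3 times 2F1 with upper {1, 1}, lower {2}, x = -\frac{1}{4}. Verdict: logarithm (I6) applies (the logarithm: parameters (1,1;2), x = -\frac{1}{4}). Value: \left(-12\right) \cdot \ln\left(\frac{5}{4}\right).

First insight: t_0 = -3 here, and factor the ratio over Q (prefactor -3): negated roots = parameters.
Adjacent-term ratio: r(k) = -\frac{1}{4} * (k+1) (k+1) / [(k+2) (k+1)] - rational in k. x = -\frac{1}{4}; t_0 = -3; negate the roots.


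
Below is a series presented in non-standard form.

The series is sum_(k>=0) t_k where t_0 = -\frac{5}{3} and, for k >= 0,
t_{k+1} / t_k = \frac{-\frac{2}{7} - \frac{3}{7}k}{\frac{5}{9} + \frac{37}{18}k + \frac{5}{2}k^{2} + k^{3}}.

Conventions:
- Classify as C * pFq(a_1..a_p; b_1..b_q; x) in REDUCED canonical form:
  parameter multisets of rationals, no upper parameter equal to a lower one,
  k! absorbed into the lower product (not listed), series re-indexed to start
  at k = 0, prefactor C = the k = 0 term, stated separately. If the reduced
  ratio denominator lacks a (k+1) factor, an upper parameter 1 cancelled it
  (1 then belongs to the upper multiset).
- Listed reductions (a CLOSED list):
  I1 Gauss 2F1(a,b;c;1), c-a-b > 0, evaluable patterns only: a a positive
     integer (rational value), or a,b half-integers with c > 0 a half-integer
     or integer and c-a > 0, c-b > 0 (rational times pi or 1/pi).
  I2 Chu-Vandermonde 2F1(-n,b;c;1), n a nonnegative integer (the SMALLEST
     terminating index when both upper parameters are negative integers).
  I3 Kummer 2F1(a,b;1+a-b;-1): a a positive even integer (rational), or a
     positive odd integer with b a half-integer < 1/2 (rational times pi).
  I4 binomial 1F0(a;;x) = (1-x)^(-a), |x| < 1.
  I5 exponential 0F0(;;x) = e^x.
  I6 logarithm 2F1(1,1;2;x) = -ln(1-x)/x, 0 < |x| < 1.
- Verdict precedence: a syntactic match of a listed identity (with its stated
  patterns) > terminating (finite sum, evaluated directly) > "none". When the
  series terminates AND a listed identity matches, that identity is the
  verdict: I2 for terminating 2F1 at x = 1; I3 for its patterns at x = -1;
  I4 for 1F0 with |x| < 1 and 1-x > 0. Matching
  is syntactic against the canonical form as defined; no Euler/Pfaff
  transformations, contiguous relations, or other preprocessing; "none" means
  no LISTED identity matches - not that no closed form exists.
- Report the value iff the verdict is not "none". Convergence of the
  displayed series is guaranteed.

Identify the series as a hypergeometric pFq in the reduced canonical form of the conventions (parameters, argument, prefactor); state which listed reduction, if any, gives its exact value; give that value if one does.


At argument -\frac{3}{7}: a 0F1 with upper {-}, lower {\frac{5}{6}}, scaled by C = -\frac{5}{3}. Verdict: none. A 0F1 with upper {-} fits none of I1-I6 at x = -\frac{3}{7}; the sum runs forever.

First insight: from the first term -\frac{5}{3}: roots of the ratio polynomials (prefactor -5/3) are the negated parameters.
Consecutive-term ratio: r(k) = -\frac{3}{7} * 1 / [(k+\frac{5}{6}) (k+1)] - rational in k. x = -\frac{3}{7}; t_0 = -\frac{5}{3}; negate the roots.


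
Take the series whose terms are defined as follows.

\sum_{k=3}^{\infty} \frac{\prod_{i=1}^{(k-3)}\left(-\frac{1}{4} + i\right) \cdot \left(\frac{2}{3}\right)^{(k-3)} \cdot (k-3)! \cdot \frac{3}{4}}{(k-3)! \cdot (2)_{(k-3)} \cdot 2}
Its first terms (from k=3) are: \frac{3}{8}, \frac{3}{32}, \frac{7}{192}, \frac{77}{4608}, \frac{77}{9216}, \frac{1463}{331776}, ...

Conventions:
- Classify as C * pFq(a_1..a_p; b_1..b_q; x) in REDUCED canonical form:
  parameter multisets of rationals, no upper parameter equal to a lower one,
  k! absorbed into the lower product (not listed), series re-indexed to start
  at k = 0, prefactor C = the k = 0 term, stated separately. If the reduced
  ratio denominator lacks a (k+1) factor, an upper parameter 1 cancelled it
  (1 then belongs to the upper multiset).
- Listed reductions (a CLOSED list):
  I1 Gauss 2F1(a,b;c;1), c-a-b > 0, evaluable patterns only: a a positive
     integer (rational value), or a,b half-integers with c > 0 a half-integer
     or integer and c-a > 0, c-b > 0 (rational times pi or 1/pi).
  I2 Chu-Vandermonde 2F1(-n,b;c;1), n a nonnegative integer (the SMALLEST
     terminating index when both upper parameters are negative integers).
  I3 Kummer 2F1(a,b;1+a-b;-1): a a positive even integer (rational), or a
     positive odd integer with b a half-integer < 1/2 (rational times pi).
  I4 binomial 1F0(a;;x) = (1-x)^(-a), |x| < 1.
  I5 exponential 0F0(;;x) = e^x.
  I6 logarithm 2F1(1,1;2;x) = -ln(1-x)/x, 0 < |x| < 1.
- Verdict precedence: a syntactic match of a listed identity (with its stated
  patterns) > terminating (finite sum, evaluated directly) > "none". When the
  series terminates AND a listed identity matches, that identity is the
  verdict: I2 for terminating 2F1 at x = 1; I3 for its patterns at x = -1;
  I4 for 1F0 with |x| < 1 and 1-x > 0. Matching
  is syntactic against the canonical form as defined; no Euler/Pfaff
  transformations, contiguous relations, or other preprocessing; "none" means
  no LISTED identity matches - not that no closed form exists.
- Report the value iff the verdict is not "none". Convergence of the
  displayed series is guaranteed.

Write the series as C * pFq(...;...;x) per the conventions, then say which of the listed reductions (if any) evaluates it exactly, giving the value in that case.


Structural cue: t_0 being \frac{3}{8}, the factorial ratio (C = 3/8, x = 2/3) (k+a-1)!/(a-1)! is a rising factorial (a)_k.
Step ratio: r(k) = \frac{2}{3} * (k+\frac{3}{4}) (k+1) / [(k+2) (k+1)] - rational; roots negated = parameters, x = \frac{2}{3}, C = \frac{3}{8}.

At argument \frac{2}{3}: a 2F1 with upper {\frac{3}{4}, 1}, lower {2}, scaled by C = \frac{3}{8}. Verdict: none here - no I1-I6 shape fits x = \frac{2}{3} with lower {2}.


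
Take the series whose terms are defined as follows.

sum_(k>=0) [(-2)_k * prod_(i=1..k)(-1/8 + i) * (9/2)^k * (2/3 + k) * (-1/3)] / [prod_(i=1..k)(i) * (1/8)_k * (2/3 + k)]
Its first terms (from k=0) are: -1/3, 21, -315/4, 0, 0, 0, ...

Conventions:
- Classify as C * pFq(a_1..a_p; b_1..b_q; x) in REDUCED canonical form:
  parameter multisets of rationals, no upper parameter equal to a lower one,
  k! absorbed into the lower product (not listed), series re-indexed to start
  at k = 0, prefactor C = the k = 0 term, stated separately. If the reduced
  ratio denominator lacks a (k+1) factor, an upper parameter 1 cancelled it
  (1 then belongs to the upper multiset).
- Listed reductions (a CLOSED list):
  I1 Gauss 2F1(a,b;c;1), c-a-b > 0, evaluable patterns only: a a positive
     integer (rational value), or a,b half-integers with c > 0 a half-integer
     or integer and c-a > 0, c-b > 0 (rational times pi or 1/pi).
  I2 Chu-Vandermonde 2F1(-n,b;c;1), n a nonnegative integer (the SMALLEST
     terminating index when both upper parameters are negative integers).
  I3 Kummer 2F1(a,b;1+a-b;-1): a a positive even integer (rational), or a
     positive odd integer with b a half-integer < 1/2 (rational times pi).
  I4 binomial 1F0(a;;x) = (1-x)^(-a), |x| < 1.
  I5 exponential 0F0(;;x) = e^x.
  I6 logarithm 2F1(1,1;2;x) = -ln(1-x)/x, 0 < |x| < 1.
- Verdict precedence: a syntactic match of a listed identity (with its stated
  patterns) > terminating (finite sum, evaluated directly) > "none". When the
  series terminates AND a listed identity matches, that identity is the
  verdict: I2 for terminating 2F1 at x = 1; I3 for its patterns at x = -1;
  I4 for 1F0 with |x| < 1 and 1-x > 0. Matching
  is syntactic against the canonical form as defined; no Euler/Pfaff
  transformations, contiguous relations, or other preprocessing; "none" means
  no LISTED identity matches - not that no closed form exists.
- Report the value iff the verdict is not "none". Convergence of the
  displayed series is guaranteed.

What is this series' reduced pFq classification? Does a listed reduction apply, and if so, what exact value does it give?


x = 9/2 here; the reduced form reads 2F1, upper {-2, 7/8}, lower {1/8}, C = -1/3. Verdict: terminating - upper parameter -2 makes this a finite sum (last index 2), evaluated exactly. Value: -697/12.

Key step: from the first term -1/3: the factor k + 2/3 cancels (top and bottom), leaving C = -1/3.
Step ratio: r(k) = (9/2) * (k-2) (k+7/8) / [(k+1/8) (k+1)] - rational in k. x = (9/2); t_0 = -1/3; negate the roots.


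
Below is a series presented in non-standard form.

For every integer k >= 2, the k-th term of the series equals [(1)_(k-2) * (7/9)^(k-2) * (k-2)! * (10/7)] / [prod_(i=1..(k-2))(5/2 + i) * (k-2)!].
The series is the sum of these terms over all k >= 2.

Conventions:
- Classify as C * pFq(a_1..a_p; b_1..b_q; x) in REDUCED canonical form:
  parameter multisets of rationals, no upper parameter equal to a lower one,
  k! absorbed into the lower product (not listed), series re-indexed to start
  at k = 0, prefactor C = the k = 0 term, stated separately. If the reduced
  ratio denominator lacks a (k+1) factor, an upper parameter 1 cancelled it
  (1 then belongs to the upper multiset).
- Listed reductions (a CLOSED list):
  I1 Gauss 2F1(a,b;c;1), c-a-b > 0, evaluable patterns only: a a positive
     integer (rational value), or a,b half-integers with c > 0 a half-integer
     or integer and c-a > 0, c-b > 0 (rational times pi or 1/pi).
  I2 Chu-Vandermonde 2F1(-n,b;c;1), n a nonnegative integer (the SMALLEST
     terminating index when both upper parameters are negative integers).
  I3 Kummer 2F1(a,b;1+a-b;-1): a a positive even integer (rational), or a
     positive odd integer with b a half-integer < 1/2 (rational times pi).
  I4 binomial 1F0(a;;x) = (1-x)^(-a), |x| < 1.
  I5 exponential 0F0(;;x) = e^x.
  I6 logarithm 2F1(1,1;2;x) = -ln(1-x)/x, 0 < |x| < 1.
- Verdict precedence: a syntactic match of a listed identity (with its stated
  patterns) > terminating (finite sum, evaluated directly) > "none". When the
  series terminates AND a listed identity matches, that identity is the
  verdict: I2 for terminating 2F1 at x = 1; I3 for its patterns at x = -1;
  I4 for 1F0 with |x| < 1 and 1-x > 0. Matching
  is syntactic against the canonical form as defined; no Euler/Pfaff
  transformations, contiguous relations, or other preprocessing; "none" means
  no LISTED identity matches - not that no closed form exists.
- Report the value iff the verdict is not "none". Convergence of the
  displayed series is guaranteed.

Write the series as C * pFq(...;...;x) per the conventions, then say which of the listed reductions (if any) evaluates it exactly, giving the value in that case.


The series (x = 7/9) is 2F1: upper {1, 1}, lower {7/2}, prefactor 10/7. Verdict: none here - no I1-I6 shape fits x = 7/9 with lower {7/2}.

The tell: t_0 = 10/7 here, and the lower running product (C = 10/7, x = 7/9) is a rising factorial.
Step ratio: r(k) = (7/9) * (k+1) (k+1) / [(k+7/2) (k+1)] - rational; roots negated = parameters, x = (7/9), C = 10/7.


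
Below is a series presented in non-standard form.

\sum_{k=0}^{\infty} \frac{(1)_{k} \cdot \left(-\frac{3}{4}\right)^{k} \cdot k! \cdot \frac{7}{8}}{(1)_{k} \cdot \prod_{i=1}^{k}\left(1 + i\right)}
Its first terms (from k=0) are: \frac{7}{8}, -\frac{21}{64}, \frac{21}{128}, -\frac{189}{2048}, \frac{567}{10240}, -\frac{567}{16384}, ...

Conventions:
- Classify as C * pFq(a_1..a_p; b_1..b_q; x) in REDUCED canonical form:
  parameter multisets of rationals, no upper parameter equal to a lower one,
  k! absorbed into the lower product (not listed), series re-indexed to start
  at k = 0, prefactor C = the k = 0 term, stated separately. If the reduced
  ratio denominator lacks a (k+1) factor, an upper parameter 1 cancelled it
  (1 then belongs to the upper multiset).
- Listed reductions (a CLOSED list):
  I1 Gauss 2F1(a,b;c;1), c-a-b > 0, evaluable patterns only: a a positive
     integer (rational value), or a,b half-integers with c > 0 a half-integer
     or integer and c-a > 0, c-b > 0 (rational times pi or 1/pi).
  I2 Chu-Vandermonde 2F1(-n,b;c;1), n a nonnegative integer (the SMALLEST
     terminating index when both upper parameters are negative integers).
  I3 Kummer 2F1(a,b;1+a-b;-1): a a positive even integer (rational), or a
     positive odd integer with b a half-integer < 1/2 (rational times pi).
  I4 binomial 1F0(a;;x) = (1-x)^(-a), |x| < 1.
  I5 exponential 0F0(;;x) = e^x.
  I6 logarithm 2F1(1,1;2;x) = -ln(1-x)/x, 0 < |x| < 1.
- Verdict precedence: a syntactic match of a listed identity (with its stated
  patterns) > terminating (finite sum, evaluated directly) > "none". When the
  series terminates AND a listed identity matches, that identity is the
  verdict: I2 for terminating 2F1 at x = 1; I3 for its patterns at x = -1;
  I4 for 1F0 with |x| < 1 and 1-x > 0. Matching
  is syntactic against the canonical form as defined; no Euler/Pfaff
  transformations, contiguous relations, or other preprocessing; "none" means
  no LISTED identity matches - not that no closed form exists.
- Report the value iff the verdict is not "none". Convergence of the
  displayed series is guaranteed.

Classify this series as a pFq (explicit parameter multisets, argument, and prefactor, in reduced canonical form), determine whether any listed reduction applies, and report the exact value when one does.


This is \frac{7}{8} * 2F1(1, 1; 2; -\frac{3}{4}) in reduced canonical form. Verdict (x = -\frac{3}{4}): the I6 logarithm reduction applies (the logarithm: parameters (1,1;2), x = -\frac{3}{4}). Value: \frac{7}{6} \cdot \ln\left(\frac{7}{4}\right).

Key step: with t_0 = \frac{7}{8}, the lower running product (C = 7/8) is a rising factorial.
Ratio: r(k) = -\frac{3}{4} * (k+1) (k+1) / [(k+2) (k+1)] - poly over poly, x = -\frac{3}{4} from leading terms; C = \frac{7}{8} at k = 0.


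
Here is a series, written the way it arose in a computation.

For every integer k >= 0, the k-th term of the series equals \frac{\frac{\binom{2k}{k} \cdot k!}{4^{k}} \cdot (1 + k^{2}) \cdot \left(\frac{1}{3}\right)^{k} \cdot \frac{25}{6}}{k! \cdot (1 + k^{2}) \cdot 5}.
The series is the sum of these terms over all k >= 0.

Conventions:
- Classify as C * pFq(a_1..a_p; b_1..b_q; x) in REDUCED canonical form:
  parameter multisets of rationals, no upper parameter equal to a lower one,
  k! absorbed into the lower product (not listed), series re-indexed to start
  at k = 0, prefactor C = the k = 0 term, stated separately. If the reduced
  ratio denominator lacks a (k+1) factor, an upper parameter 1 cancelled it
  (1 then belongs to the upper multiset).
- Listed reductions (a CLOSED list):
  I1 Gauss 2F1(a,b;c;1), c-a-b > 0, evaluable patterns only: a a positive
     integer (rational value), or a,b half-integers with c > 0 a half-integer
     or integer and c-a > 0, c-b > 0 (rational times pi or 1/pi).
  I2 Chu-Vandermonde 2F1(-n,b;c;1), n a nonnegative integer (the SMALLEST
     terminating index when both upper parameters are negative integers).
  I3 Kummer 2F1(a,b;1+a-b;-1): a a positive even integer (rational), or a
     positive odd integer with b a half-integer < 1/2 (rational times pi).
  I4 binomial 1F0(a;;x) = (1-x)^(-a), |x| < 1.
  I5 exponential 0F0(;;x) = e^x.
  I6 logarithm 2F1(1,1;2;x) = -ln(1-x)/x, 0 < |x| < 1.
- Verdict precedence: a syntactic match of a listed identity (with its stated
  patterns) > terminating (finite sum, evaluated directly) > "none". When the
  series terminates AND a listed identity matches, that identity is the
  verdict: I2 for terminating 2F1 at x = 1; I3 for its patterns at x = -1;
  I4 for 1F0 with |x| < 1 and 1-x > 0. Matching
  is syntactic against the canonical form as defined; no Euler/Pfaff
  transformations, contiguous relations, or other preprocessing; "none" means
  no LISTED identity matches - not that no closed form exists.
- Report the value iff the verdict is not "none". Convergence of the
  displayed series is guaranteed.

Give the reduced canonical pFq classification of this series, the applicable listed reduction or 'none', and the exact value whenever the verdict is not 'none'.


With C = \frac{5}{6}: the canonical form is 1F0(\frac{1}{2}; -; \frac{1}{3}). Verdict: the binomial series (I4) matches (the 1F0 binomial series: exponent -1/2, x = \frac{1}{3}). Exact value: \frac{5}{6} \cdot \left(\frac{2}{3}\right)^{-\frac{1}{2}}.

First insight: with t_0 = \frac{5}{6}, k^2 + 1 divides numerator and denominator alike; C = 5/6, x = 1/3 after cancelling.
Adjacent-term ratio: r(k) = \frac{1}{3} * (k+\frac{1}{2}) / [(k+1)] - rational in k, leading ratio \frac{1}{3}; with t_0 = \frac{5}{6}, classification follows.
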